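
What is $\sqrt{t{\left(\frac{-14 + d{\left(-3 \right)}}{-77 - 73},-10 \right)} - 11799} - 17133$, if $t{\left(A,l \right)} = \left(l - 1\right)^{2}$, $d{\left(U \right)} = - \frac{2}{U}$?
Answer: $-17133 + i \sqrt{11678} \approx -17133.0 + 108.06 i$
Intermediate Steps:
$t{\left(A,l \right)} = \left(-1 + l\right)^{2}$
$\sqrt{t{\left(\frac{-14 + d{\left(-3 \right)}}{-77 - 73},-10 \right)} - 11799} - 17133 = \sqrt{\left(-1 - 10\right)^{2} - 11799} - 17133 = \sqrt{\left(-11\right)^{2} - 11799} - 17133 = \sqrt{121 - 11799} - 17133 = \sqrt{-11678} - 17133 = i \sqrt{11678} - 17133 = -17133 + i \sqrt{11678}$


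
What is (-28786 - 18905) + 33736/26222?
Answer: -625259833/13111 ≈ -47690.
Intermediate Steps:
(-28786 - 18905) + 33736/26222 = -47691 + 33736*(1/26222) = -47691 + 16868/13111 = -625259833/13111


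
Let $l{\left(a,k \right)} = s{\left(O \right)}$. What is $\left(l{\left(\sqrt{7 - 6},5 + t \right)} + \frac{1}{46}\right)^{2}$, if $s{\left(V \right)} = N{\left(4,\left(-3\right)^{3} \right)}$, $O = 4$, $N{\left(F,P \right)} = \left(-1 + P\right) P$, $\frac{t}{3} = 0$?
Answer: $\frac{1209439729}{2116} \approx 5.7157 \cdot 10^{5}$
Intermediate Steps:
$t = 0$ ($t = 3 \cdot 0 = 0$)
$N{\left(F,P \right)} = P \left(-1 + P\right)$
$s{\left(V \right)} = 756$ ($s{\left(V \right)} = \left(-3\right)^{3} \left(-1 + \left(-3\right)^{3}\right) = - 27 \left(-1 - 27\right) = \left(-27\right) \left(-28\right) = 756$)
$l{\left(a,k \right)} = 756$
$\left(l{\left(\sqrt{7 - 6},5 + t \right)} + \frac{1}{46}\right)^{2} = \left(756 + \frac{1}{46}\right)^{2} = \left(\frac{34777}{46}\right)^{2} = \frac{1209439729}{2116}$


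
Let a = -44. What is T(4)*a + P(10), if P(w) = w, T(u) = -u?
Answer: 186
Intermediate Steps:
T(4)*a + P(10) = -1*4*(-44) + 10 = -4*(-44) + 10 = 176 + 10 = 186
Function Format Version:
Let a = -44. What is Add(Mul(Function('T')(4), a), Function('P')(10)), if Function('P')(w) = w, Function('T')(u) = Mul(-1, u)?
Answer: 186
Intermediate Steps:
Add(Mul(Function('T')(4), a), Function('P')(10)) = Add(Mul(Mul(-1, 4), -44), 10) = Add(Mul(-4, -44), 10) = Add(176, 10) = 186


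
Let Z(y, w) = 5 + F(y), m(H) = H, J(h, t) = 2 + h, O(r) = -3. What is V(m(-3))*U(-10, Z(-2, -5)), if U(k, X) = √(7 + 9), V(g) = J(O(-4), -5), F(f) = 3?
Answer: -4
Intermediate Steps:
V(g) = -1 (V(g) = 2 - 3 = -1)
Z(y, w) = 8 (Z(y, w) = 5 + 3 = 8)
U(k, X) = 4 (U(k, X) = √16 = 4)
V(m(-3))*U(-10, Z(-2, -5)) = -1*4 = -4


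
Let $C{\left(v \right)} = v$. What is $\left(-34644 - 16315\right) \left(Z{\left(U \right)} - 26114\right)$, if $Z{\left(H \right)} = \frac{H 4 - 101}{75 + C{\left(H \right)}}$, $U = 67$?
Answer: $\frac{188957042139}{142} \approx 1.3307 \cdot 10^{9}$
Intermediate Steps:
$Z{\left(H \right)} = \frac{-101 + 4 H}{75 + H}$ ($Z{\left(H \right)} = \frac{H 4 - 101}{75 + H} = \frac{4 H - 101}{75 + H} = \frac{-101 + 4 H}{75 + H}$)
$\left(-34644 - 16315\right) \left(Z{\left(U \right)} - 26114\right) = \left(-34644 - 16315\right) \left(\frac{-101 + 4 \cdot 67}{75 + 67} - 26114\right) = - 50959 \left(\frac{-101 + 268}{142} - 26114\right) = - 50959 \left(\frac{1}{142} \cdot 167 - 26114\right) = - 50959 \left(\frac{167}{142} - 26114\right) = \left(-50959\right) \left(- \frac{3708021}{142}\right) = \frac{188957042139}{142}$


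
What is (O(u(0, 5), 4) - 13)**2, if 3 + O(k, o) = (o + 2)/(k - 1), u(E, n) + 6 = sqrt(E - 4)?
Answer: 791956/2809 + 21360*I/2809 ≈ 281.94 + 7.6041*I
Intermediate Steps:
u(E, n) = -6 + sqrt(-4 + E) (u(E, n) = -6 + sqrt(E - 4) = -6 + sqrt(-4 + E))
O(k, o) = -3 + (2 + o)/(-1 + k) (O(k, o) = -3 + (o + 2)/(k - 1) = -3 + (2 + o)/(-1 + k))
(O(u(0, 5), 4) - 13)**2 = ((5 + 4 - 3*(-6 + sqrt(-4 + 0)))/(-1 + (-6 + sqrt(-4 + 0))) - 13)**2 = ((5 + 4 - 3*(-6 + sqrt(-4)))/(-1 + (-6 + sqrt(-4))) - 13)**2 = ((5 + 4 - 3*(-6 + 2*I))/(-1 + (-6 + 2*I)) - 13)**2 = ((5 + 4 + (18 - 6*I))/(-7 + 2*I) - 13)**2 = (((-7 - 2*I)/53)*(27 - 6*I) - 13)**2 = ((-7 - 2*I)*(27 - 6*I)/53 - 13)**2 = (-13 + (-7 - 2*I)*(27 - 6*I)/53)**2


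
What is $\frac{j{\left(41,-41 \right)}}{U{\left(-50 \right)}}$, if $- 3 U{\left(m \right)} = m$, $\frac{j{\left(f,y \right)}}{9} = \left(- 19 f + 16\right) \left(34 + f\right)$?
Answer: $- \frac{61803}{2} \approx -30902.0$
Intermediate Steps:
$j{\left(f,y \right)} = 9 \left(16 - 19 f\right) \left(34 + f\right)$ ($j{\left(f,y \right)} = 9 \left(- 19 f + 16\right) \left(34 + f\right) = 9 \left(16 - 19 f\right) \left(34 + f\right)$)
$U{\left(m \right)} = - \frac{m}{3}$
$\frac{j{\left(41,-41 \right)}}{U{\left(-50 \right)}} = \frac{4896 - 232470 - 171 \cdot 41^{2}}{\left(- \frac{1}{3}\right) \left(-50\right)} = \frac{4896 - 232470 - 287451}{\frac{50}{3}} = \left(4896 - 232470 - 287451\right) \frac{3}{50} = \left(-515025\right) \frac{3}{50} = - \frac{61803}{2}$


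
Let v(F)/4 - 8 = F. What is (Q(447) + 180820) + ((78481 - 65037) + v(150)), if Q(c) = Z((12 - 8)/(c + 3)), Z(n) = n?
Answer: 43851602/225 ≈ 1.9490e+5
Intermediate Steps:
v(F) = 32 + 4*F
Q(c) = 4/(3 + c) (Q(c) = (12 - 8)/(c + 3) = 4/(3 + c))
(Q(447) + 180820) + ((78481 - 65037) + v(150)) = (4/(3 + 447) + 180820) + ((78481 - 65037) + (32 + 4*150)) = (4/450 + 180820) + (13444 + (32 + 600)) = (4*(1/450) + 180820) + (13444 + 632) = (2/225 + 180820) + 14076 = 40684502/225 + 14076 = 43851602/225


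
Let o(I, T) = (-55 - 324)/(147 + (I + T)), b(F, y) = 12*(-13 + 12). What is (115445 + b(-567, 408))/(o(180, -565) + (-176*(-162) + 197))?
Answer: 27473054/6833121 ≈ 4.0206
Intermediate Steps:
b(F, y) = -12 (b(F, y) = 12*(-1) = -12)
o(I, T) = -379/(147 + I + T)
(115445 + b(-567, 408))/(o(180, -565) + (-176*(-162) + 197)) = (115445 - 12)/(-379/(147 + 180 - 565) + (-176*(-162) + 197)) = 115433/(-379/(-238) + (28512 + 197)) = 115433/(-379*(-1/238) + 28709) = 115433/(379/238 + 28709) = 115433/(6833121/238) = 115433*(238/6833121) = 27473054/6833121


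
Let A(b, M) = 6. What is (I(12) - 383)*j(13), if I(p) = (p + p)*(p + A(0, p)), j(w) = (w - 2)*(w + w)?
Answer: 14014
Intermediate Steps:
j(w) = 2*w*(-2 + w) (j(w) = (-2 + w)*(2*w) = 2*w*(-2 + w))
I(p) = 2*p*(6 + p) (I(p) = (p + p)*(p + 6) = (2*p)*(6 + p) = 2*p*(6 + p))
(I(12) - 383)*j(13) = (2*12*(6 + 12) - 383)*(2*13*(-2 + 13)) = (2*12*18 - 383)*(2*13*11) = (432 - 383)*286 = 49*286 = 14014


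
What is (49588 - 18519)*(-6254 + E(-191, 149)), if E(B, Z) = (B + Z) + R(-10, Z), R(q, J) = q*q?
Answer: -192503524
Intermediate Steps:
R(q, J) = q²
E(B, Z) = 100 + B + Z (E(B, Z) = (B + Z) + (-10)² = (B + Z) + 100 = 100 + B + Z)
(49588 - 18519)*(-6254 + E(-191, 149)) = (49588 - 18519)*(-6254 + (100 - 191 + 149)) = 31069*(-6254 + 58) = 31069*(-6196) = -192503524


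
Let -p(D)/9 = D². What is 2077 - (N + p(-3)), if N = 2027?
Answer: 131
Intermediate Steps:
p(D) = -9*D²
2077 - (N + p(-3)) = 2077 - (2027 - 9*(-3)²) = 2077 - (2027 - 9*9) = 2077 - (2027 - 81) = 2077 - 1*1946 = 2077 - 1946 = 131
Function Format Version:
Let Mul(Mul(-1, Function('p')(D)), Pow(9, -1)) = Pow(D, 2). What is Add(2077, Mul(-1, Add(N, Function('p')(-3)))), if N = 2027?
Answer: 131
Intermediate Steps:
Function('p')(D) = Mul(-9, Pow(D, 2))
Add(2077, Mul(-1, Add(N, Function('p')(-3)))) = Add(2077, Mul(-1, Add(2027, Mul(-9, Pow(-3, 2))))) = Add(2077, Mul(-1, Add(2027, Mul(-9, 9)))) = Add(2077, Mul(-1, Add(2027, -81))) = Add(2077, Mul(-1, 1946)) = Add(2077, -1946) = 131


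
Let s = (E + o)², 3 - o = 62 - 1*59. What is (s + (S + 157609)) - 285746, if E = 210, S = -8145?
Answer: -92182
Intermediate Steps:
o = 0 (o = 3 - (62 - 1*59) = 3 - (62 - 59) = 3 - 1*3 = 3 - 3 = 0)
s = 44100 (s = (210 + 0)² = 210² = 44100)
(s + (S + 157609)) - 285746 = (44100 + (-8145 + 157609)) - 285746 = (44100 + 149464) - 285746 = 193564 - 285746 = -92182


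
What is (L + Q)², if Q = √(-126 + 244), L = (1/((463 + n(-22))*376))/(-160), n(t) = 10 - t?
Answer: 104642488811520001/886800752640000 - √118/14889600 ≈ 118.00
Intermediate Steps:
L = -1/29779200 (L = (1/((463 + (10 - 1*(-22)))*376))/(-160) = ((1/376)/(463 + (10 + 22)))*(-1/160) = ((1/376)/(463 + 32))*(-1/160) = ((1/376)/495)*(-1/160) = ((1/495)*(1/376))*(-1/160) = (1/186120)*(-1/160) = -1/29779200 ≈ -3.3580e-8)
Q = √118 ≈ 10.863
(L + Q)² = (-1/29779200 + √118)²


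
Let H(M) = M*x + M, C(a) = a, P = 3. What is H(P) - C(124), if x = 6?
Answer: -103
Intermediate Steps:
H(M) = 7*M (H(M) = M*6 + M = 6*M + M = 7*M)
H(P) - C(124) = 7*3 - 1*124 = 21 - 124 = -103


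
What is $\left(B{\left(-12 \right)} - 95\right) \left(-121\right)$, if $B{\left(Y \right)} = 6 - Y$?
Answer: $9317$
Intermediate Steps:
$\left(B{\left(-12 \right)} - 95\right) \left(-121\right) = \left(\left(6 - -12\right) - 95\right) \left(-121\right) = \left(\left(6 + 12\right) - 95\right) \left(-121\right) = \left(18 - 95\right) \left(-121\right) = \left(-77\right) \left(-121\right) = 9317$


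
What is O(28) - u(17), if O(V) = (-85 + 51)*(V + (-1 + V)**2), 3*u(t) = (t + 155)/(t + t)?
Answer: -1312724/51 ≈ -25740.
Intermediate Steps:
u(t) = (155 + t)/(6*t) (u(t) = ((t + 155)/(t + t))/3 = ((155 + t)/((2*t)))/3 = ((155 + t)*(1/(2*t)))/3 = ((155 + t)/(2*t))/3 = (155 + t)/(6*t))
O(V) = -34*V - 34*(-1 + V)**2 (O(V) = -34*(V + (-1 + V)**2) = -34*V - 34*(-1 + V)**2)
O(28) - u(17) = (-34 - 34*28**2 + 34*28) - (155 + 17)/(6*17) = (-34 - 34*784 + 952) - 172/(6*17) = (-34 - 26656 + 952) - 1*86/51 = -25738 - 86/51 = -1312724/51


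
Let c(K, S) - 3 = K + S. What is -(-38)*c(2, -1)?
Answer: 152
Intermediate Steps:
c(K, S) = 3 + K + S (c(K, S) = 3 + (K + S) = 3 + K + S)
-(-38)*c(2, -1) = -(-38)*(3 + 2 - 1) = -(-38)*4 = -1*(-152) = 152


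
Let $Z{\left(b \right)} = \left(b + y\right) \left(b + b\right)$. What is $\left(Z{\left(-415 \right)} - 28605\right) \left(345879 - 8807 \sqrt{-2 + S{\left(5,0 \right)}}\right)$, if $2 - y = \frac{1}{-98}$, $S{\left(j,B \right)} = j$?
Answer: $\frac{5324686147350}{49} - \frac{135580682550 \sqrt{3}}{49} \approx 1.0387 \cdot 10^{11}$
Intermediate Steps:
$y = \frac{197}{98}$ ($y = 2 - \frac{1}{-98} = 2 - - \frac{1}{98} = 2 + \frac{1}{98} = \frac{197}{98} \approx 2.0102$)
$Z{\left(b \right)} = 2 b \left(\frac{197}{98} + b\right)$ ($Z{\left(b \right)} = \left(b + \frac{197}{98}\right) \left(b + b\right) = \left(\frac{197}{98} + b\right) 2 b = 2 b \left(\frac{197}{98} + b\right)$)
$\left(Z{\left(-415 \right)} - 28605\right) \left(345879 - 8807 \sqrt{-2 + S{\left(5,0 \right)}}\right) = \left(\frac{1}{49} \left(-415\right) \left(197 + 98 \left(-415\right)\right) - 28605\right) \left(345879 - 8807 \sqrt{-2 + 5}\right) = \left(\frac{1}{49} \left(-415\right) \left(197 - 40670\right) - 28605\right) \left(345879 - 8807 \sqrt{3}\right) = \left(\frac{1}{49} \left(-415\right) \left(-40473\right) - 28605\right) \left(345879 - 8807 \sqrt{3}\right) = \left(\frac{16796295}{49} - 28605\right) \left(345879 - 8807 \sqrt{3}\right) = \frac{15394650 \left(345879 - 8807 \sqrt{3}\right)}{49} = \frac{5324686147350}{49} - \frac{135580682550 \sqrt{3}}{49}$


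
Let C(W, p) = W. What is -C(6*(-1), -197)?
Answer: 6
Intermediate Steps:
-C(6*(-1), -197) = -6*(-1) = -1*(-6) = 6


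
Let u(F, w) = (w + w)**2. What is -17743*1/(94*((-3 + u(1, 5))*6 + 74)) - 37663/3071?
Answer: -2376939985/189370144 ≈ -12.552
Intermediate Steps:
u(F, w) = 4*w**2 (u(F, w) = (2*w)**2 = 4*w**2)
-17743*1/(94*((-3 + u(1, 5))*6 + 74)) - 37663/3071 = -17743*1/(94*((-3 + 4*5**2)*6 + 74)) - 37663/3071 = -17743*1/(94*((-3 + 4*25)*6 + 74)) - 37663*1/3071 = -17743*1/(94*((-3 + 100)*6 + 74)) - 37663/3071 = -17743*1/(94*(97*6 + 74)) - 37663/3071 = -17743*1/(94*(582 + 74)) - 37663/3071 = -17743/(656*94) - 37663/3071 = -17743/61664 - 37663/3071 = -2376939985/189370144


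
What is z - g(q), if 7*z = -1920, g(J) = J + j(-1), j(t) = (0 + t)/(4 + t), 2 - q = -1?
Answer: -5816/21 ≈ -276.95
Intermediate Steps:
q = 3 (q = 2 - 1*(-1) = 2 + 1 = 3)
j(t) = t/(4 + t)
g(J) = -⅓ + J (g(J) = J - 1/(4 - 1) = J - 1/3 = J - 1*⅓ = J - ⅓ = -⅓ + J)
z = -1920/7 (z = (⅐)*(-1920) = -1920/7 ≈ -274.29)
z - g(q) = -1920/7 - (-⅓ + 3) = -1920/7 - 1*8/3 = -1920/7 - 8/3 = -5816/21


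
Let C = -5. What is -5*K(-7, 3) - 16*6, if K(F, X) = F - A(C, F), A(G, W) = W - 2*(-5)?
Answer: -46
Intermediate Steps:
A(G, W) = 10 + W (A(G, W) = W + 10 = 10 + W)
K(F, X) = -10 (K(F, X) = F - (10 + F) = F + (-10 - F) = -10)
-5*K(-7, 3) - 16*6 = -5*(-10) - 16*6 = 50 - 96 = -46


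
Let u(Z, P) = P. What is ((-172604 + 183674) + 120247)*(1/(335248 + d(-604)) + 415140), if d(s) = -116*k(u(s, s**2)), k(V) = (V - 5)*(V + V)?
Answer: 1683237181647288495302603/30876622092784 ≈ 5.4515e+10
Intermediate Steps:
k(V) = 2*V*(-5 + V) (k(V) = (-5 + V)*(2*V) = 2*V*(-5 + V))
d(s) = -232*s**2*(-5 + s**2)
((-172604 + 183674) + 120247)*(1/(335248 + d(-604)) + 415140) = ((-172604 + 183674) + 120247)*(1/(335248 + 232*(-604)**2*(5 - 1*(-604)**2)) + 415140) = (11070 + 120247)*(1/(335248 + 232*364816*(5 - 1*364816)) + 415140) = 131317*(1/(335248 + 232*364816*(5 - 364816)) + 415140) = 131317*(1/(335248 + 232*364816*(-364811)) + 415140) = 131317*(1/(335248 - 30876622428032) + 415140) = 131317*(1/(-30876622092784) + 415140) = 131317*(-1/30876622092784 + 415140) = 131317*(12818120895598349759/30876622092784) = 1683237181647288495302603/30876622092784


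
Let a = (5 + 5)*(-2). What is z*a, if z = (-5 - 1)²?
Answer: -720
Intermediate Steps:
z = 36 (z = (-6)² = 36)
a = -20 (a = 10*(-2) = -20)
z*a = 36*(-20) = -720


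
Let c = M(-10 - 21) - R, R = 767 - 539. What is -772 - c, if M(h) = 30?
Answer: -574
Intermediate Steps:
R = 228
c = -198 (c = 30 - 1*228 = 30 - 228 = -198)
-772 - c = -772 - 1*(-198) = -772 + 198 = -574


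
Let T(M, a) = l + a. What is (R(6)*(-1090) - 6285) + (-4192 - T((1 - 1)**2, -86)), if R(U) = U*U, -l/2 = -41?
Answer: -49713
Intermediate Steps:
l = 82 (l = -2*(-41) = 82)
R(U) = U**2
T(M, a) = 82 + a
(R(6)*(-1090) - 6285) + (-4192 - T((1 - 1)**2, -86)) = (6**2*(-1090) - 6285) + (-4192 - (82 - 86)) = (36*(-1090) - 6285) + (-4192 - 1*(-4)) = (-39240 - 6285) + (-4192 + 4) = -45525 - 4188 = -49713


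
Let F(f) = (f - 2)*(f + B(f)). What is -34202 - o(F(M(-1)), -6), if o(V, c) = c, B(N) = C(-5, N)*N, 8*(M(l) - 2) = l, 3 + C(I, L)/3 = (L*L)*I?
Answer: -34196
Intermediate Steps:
C(I, L) = -9 + 3*I*L**2 (C(I, L) = -9 + 3*((L*L)*I) = -9 + 3*(L**2*I) = -9 + 3*(I*L**2) = -9 + 3*I*L**2)
M(l) = 2 + l/8
B(N) = N*(-9 - 15*N**2) (B(N) = (-9 + 3*(-5)*N**2)*N = (-9 - 15*N**2)*N = N*(-9 - 15*N**2))
F(f) = (-2 + f)*(-15*f**3 - 8*f) (F(f) = (f - 2)*(f + (-15*f**3 - 9*f)) = (-2 + f)*(-15*f**3 - 8*f))
-34202 - o(F(M(-1)), -6) = -34202 - 1*(-6) = -34202 + 6 = -34196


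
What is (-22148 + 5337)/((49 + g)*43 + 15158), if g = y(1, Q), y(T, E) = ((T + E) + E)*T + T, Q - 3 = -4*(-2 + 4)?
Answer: -16811/16921 ≈ -0.99350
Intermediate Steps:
Q = -5 (Q = 3 - 4*(-2 + 4) = 3 - 4*2 = 3 - 8 = -5)
y(T, E) = T + T*(T + 2*E) (y(T, E) = ((E + T) + E)*T + T = (T + 2*E)*T + T = T*(T + 2*E) + T = T + T*(T + 2*E))
g = -8 (g = 1*(1 + 1 + 2*(-5)) = 1*(1 + 1 - 10) = 1*(-8) = -8)
(-22148 + 5337)/((49 + g)*43 + 15158) = (-22148 + 5337)/((49 - 8)*43 + 15158) = -16811/(41*43 + 15158) = -16811/(1763 + 15158) = -16811/16921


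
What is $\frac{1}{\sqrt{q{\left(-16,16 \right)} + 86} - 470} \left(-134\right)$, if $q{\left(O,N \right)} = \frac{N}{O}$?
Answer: $\frac{12596}{44163} + \frac{134 \sqrt{85}}{220815} \approx 0.29081$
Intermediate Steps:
$\frac{1}{\sqrt{q{\left(-16,16 \right)} + 86} - 470} \left(-134\right) = \frac{1}{\sqrt{\frac{16}{-16} + 86} - 470} \left(-134\right) = \frac{1}{\sqrt{16 \left(- \frac{1}{16}\right) + 86} - 470} \left(-134\right) = \frac{1}{\sqrt{-1 + 86} - 470} \left(-134\right) = \frac{1}{\sqrt{85} - 470} \left(-134\right) = \frac{1}{-470 + \sqrt{85}} \left(-134\right) = - \frac{134}{-470 + \sqrt{85}}$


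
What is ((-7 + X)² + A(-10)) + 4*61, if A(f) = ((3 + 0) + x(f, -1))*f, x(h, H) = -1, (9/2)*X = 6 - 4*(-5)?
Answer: 18265/81 ≈ 225.49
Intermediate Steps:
X = 52/9 (X = 2*(6 - 4*(-5))/9 = 2*(6 + 20)/9 = (2/9)*26 = 52/9 ≈ 5.7778)
A(f) = 2*f (A(f) = ((3 + 0) - 1)*f = (3 - 1)*f = 2*f)
((-7 + X)² + A(-10)) + 4*61 = ((-7 + 52/9)² + 2*(-10)) + 4*61 = ((-11/9)² - 20) + 244 = (121/81 - 20) + 244 = -1499/81 + 244 = 18265/81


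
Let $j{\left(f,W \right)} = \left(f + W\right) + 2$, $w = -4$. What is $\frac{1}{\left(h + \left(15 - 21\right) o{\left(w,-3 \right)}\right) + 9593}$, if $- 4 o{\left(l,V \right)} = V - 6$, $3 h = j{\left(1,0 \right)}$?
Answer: $\frac{2}{19161} \approx 0.00010438$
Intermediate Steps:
$j{\left(f,W \right)} = 2 + W + f$ ($j{\left(f,W \right)} = \left(W + f\right) + 2 = 2 + W + f$)
$h = 1$ ($h = \frac{2 + 0 + 1}{3} = \frac{1}{3} \cdot 3 = 1$)
$o{\left(l,V \right)} = \frac{3}{2} - \frac{V}{4}$ ($o{\left(l,V \right)} = - \frac{V - 6}{4} = - \frac{-6 + V}{4} = \frac{3}{2} - \frac{V}{4}$)
$\frac{1}{\left(h + \left(15 - 21\right) o{\left(w,-3 \right)}\right) + 9593} = \frac{1}{\left(1 + \left(15 - 21\right) \left(\frac{3}{2} - - \frac{3}{4}\right)\right) + 9593} = \frac{1}{\left(1 - 6 \left(\frac{3}{2} + \frac{3}{4}\right)\right) + 9593} = \frac{1}{\left(1 - \frac{27}{2}\right) + 9593} = \frac{1}{- \frac{25}{2} + 9593} = \frac{1}{\frac{19161}{2}} = \frac{2}{19161}$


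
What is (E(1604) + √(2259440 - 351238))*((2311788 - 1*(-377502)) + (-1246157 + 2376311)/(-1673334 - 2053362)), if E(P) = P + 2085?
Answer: 198772942254439/20036 + 1670360859281*√1908202/621116 ≈ 1.3636e+10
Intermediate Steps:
E(P) = 2085 + P
(E(1604) + √(2259440 - 351238))*((2311788 - 1*(-377502)) + (-1246157 + 2376311)/(-1673334 - 2053362)) = ((2085 + 1604) + √(2259440 - 351238))*((2311788 - 1*(-377502)) + (-1246157 + 2376311)/(-1673334 - 2053362)) = (3689 + √1908202)*((2311788 + 377502) + 1130154/(-3726696)) = (3689 + √1908202)*(2689290 + 1130154*(-1/3726696)) = (3689 + √1908202)*(2689290 - 188359/621116) = (3689 + √1908202)*(1670360859281/621116) = 198772942254439/20036 + 1670360859281*√1908202/621116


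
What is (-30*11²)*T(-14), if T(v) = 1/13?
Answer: -3630/13 ≈ -279.23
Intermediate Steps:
T(v) = 1/13
(-30*11²)*T(-14) = -30*11²*(1/13) = -30*121*(1/13) = -3630*1/13 = -3630/13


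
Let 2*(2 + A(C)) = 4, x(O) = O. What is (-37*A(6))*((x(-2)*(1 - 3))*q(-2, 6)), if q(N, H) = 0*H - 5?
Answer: 0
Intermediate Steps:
A(C) = 0 (A(C) = -2 + (1/2)*4 = -2 + 2 = 0)
q(N, H) = -5 (q(N, H) = 0 - 5 = -5)
(-37*A(6))*((x(-2)*(1 - 3))*q(-2, 6)) = (-37*0)*(-2*(1 - 3)*(-5)) = 0*(-2*(-2)*(-5)) = 0*(4*(-5)) = 0*(-20) = 0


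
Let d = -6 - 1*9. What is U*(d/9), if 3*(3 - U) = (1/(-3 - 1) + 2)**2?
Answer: -475/144 ≈ -3.2986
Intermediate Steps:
d = -15 (d = -6 - 9 = -15)
U = 95/48 (U = 3 - (1/(-3 - 1) + 2)**2/3 = 3 - (1/(-4) + 2)**2/3 = 3 - (-1/4 + 2)**2/3 = 3 - (7/4)**2/3 = 3 - 1/3*49/16 = 3 - 49/48 = 95/48 ≈ 1.9792)
U*(d/9) = 95*(-15/9)/48 = 95*(-15*1/9)/48 = (95/48)*(-5/3) = -475/144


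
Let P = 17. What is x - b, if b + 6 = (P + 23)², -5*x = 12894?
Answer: -20864/5 ≈ -4172.8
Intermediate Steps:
x = -12894/5 (x = -⅕*12894 = -12894/5 ≈ -2578.8)
b = 1594 (b = -6 + (17 + 23)² = -6 + 40² = -6 + 1600 = 1594)
x - b = -12894/5 - 1*1594 = -12894/5 - 1594 = -20864/5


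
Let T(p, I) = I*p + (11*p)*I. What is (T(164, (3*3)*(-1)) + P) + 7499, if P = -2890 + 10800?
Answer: -2303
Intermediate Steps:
T(p, I) = 12*I*p (T(p, I) = I*p + 11*I*p = 12*I*p)
P = 7910
(T(164, (3*3)*(-1)) + P) + 7499 = (12*((3*3)*(-1))*164 + 7910) + 7499 = (12*(9*(-1))*164 + 7910) + 7499 = (12*(-9)*164 + 7910) + 7499 = (-17712 + 7910) + 7499 = -9802 + 7499 = -2303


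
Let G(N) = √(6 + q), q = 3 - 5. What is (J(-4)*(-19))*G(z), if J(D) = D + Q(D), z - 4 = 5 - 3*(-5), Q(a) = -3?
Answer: 266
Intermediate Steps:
q = -2
z = 24 (z = 4 + (5 - 3*(-5)) = 4 + (5 + 15) = 4 + 20 = 24)
G(N) = 2 (G(N) = √(6 - 2) = √4 = 2)
J(D) = -3 + D (J(D) = D - 3 = -3 + D)
(J(-4)*(-19))*G(z) = ((-3 - 4)*(-19))*2 = -7*(-19)*2 = 133*2 = 266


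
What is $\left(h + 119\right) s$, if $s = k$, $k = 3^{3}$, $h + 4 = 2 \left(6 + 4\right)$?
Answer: $3645$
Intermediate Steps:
$h = 16$ ($h = -4 + 2 \left(6 + 4\right) = -4 + 2 \cdot 10 = -4 + 20 = 16$)
$k = 27$
$s = 27$
$\left(h + 119\right) s = \left(16 + 119\right) 27 = 135 \cdot 27 = 3645$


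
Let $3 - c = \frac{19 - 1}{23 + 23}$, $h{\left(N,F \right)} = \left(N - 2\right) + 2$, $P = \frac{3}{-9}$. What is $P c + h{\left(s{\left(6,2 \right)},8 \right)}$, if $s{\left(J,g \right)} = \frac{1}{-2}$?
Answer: $- \frac{63}{46} \approx -1.3696$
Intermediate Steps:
$s{\left(J,g \right)} = - \frac{1}{2}$
$P = - \frac{1}{3}$ ($P = 3 \left(- \frac{1}{9}\right) = - \frac{1}{3} \approx -0.33333$)
$h{\left(N,F \right)} = N$ ($h{\left(N,F \right)} = \left(-2 + N\right) + 2 = N$)
$c = \frac{60}{23}$ ($c = 3 - \frac{19 - 1}{23 + 23} = 3 - \frac{18}{46} = 3 - 18 \cdot \frac{1}{46} = 3 - \frac{9}{23} = \frac{60}{23} \approx 2.6087$)
$P c + h{\left(s{\left(6,2 \right)},8 \right)} = \left(- \frac{1}{3}\right) \frac{60}{23} - \frac{1}{2} = - \frac{20}{23} - \frac{1}{2} = - \frac{63}{46}$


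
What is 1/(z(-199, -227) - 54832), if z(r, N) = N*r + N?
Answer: -1/9886 ≈ -0.00010115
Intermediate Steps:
z(r, N) = N + N*r
1/(z(-199, -227) - 54832) = 1/(-227*(1 - 199) - 54832) = 1/(-227*(-198) - 54832) = 1/(44946 - 54832) = 1/(-9886) = -1/9886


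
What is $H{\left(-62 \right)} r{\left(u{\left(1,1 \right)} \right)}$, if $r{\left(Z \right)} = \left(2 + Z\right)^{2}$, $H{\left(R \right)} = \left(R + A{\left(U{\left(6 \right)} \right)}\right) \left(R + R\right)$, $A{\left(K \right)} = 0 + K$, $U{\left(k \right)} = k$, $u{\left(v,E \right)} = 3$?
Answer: $173600$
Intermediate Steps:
$A{\left(K \right)} = K$
$H{\left(R \right)} = 2 R \left(6 + R\right)$ ($H{\left(R \right)} = \left(R + 6\right) \left(R + R\right) = \left(6 + R\right) 2 R = 2 R \left(6 + R\right)$)
$H{\left(-62 \right)} r{\left(u{\left(1,1 \right)} \right)} = 2 \left(-62\right) \left(6 - 62\right) \left(2 + 3\right)^{2} = 2 \left(-62\right) \left(-56\right) 5^{2} = 6944 \cdot 25 = 173600$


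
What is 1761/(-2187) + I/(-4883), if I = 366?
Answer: -3133135/3559707 ≈ -0.88017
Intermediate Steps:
1761/(-2187) + I/(-4883) = 1761/(-2187) + 366/(-4883) = 1761*(-1/2187) + 366*(-1/4883) = -587/729 - 366/4883 = -3133135/3559707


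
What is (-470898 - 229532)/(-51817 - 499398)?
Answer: 140086/110243 ≈ 1.2707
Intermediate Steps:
(-470898 - 229532)/(-51817 - 499398) = -700430/(-551215) = -700430*(-1/551215) = 140086/110243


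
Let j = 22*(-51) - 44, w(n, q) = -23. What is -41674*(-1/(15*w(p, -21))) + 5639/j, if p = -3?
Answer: -50537339/402270 ≈ -125.63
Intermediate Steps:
j = -1166 (j = -1122 - 44 = -1166)
-41674*(-1/(15*w(p, -21))) + 5639/j = -41674/((-23*(-15))) + 5639/(-1166) = -41674/345 + 5639*(-1/1166) = -41674*1/345 - 5639/1166 = -41674/345 - 5639/1166 = -50537339/402270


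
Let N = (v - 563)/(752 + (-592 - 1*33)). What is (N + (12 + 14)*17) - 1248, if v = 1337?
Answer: -101588/127 ≈ -799.91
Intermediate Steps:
N = 774/127 (N = (1337 - 563)/(752 + (-592 - 1*33)) = 774/(752 + (-592 - 33)) = 774/(752 - 625) = 774/127 ≈ 6.0945)
(N + (12 + 14)*17) - 1248 = (774/127 + (12 + 14)*17) - 1248 = (774/127 + 26*17) - 1248 = (774/127 + 442) - 1248 = 56908/127 - 1248 = -101588/127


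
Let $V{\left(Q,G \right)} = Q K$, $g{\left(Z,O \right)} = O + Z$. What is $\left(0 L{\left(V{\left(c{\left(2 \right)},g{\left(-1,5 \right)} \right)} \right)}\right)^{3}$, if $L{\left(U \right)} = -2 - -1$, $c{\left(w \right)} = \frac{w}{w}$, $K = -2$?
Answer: $0$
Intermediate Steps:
$c{\left(w \right)} = 1$
$V{\left(Q,G \right)} = - 2 Q$ ($V{\left(Q,G \right)} = Q \left(-2\right) = - 2 Q$)
$L{\left(U \right)} = -1$ ($L{\left(U \right)} = -2 + 1 = -1$)
$\left(0 L{\left(V{\left(c{\left(2 \right)},g{\left(-1,5 \right)} \right)} \right)}\right)^{3} = \left(0 \left(-1\right)\right)^{3} = 0^{3} = 0$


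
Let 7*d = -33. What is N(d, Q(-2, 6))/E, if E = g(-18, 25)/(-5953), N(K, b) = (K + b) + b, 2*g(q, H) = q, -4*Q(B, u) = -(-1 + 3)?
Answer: -154778/63 ≈ -2456.8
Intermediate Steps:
Q(B, u) = ½ (Q(B, u) = -(-1)*(-1 + 3)/4 = -(-1)*2/4 = -¼*(-2) = ½)
g(q, H) = q/2
d = -33/7 (d = (⅐)*(-33) = -33/7 ≈ -4.7143)
N(K, b) = K + 2*b
E = 9/5953 (E = ((½)*(-18))/(-5953) = -9*(-1/5953) = 9/5953 ≈ 0.0015118)
N(d, Q(-2, 6))/E = (-33/7 + 2*(½))/(9/5953) = (-33/7 + 1)*(5953/9) = -26/7*5953/9 = -154778/63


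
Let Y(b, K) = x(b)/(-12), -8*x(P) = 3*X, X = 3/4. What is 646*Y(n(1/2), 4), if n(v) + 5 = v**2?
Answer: 969/64 ≈ 15.141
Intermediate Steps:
X = 3/4 (X = 3*(1/4) = 3/4 ≈ 0.75000)
x(P) = -9/32 (x(P) = -3*3/(8*4) = -1/8*9/4 = -9/32)
n(v) = -5 + v**2
Y(b, K) = 3/128 (Y(b, K) = -9/32/(-12) = -9/32*(-1/12) = 3/128)
646*Y(n(1/2), 4) = 646*(3/128) = 969/64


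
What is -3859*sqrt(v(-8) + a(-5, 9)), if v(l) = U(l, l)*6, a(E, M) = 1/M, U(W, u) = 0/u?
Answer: -3859/3 ≈ -1286.3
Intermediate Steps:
U(W, u) = 0
v(l) = 0 (v(l) = 0*6 = 0)
-3859*sqrt(v(-8) + a(-5, 9)) = -3859*sqrt(0 + 1/9) = -3859*sqrt(1/9) = -3859*1/3 = -3859/3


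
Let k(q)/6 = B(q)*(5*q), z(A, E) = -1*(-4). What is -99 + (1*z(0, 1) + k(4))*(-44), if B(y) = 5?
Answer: -26675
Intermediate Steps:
z(A, E) = 4
k(q) = 150*q (k(q) = 6*(5*(5*q)) = 6*(25*q) = 150*q)
-99 + (1*z(0, 1) + k(4))*(-44) = -99 + (1*4 + 150*4)*(-44) = -99 + (4 + 600)*(-44) = -99 + 604*(-44) = -99 - 26576 = -26675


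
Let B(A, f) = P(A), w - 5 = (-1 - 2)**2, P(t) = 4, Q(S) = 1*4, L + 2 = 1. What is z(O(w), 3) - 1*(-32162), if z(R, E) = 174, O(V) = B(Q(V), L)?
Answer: 32336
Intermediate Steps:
L = -1 (L = -2 + 1 = -1)
Q(S) = 4
w = 14 (w = 5 + (-1 - 2)**2 = 5 + (-3)**2 = 5 + 9 = 14)
B(A, f) = 4
O(V) = 4
z(O(w), 3) - 1*(-32162) = 174 - 1*(-32162) = 174 + 32162 = 32336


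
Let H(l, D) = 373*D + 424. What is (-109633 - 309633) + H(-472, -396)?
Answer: -566550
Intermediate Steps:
H(l, D) = 424 + 373*D
(-109633 - 309633) + H(-472, -396) = (-109633 - 309633) + (424 + 373*(-396)) = -419266 + (424 - 147708) = -419266 - 147284 = -566550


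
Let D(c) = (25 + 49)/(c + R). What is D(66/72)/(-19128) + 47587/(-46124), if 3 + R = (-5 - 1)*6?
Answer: -17330858835/16799698396 ≈ -1.0316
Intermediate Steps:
R = -39 (R = -3 + (-5 - 1)*6 = -3 - 6*6 = -3 - 36 = -39)
D(c) = 74/(-39 + c) (D(c) = (25 + 49)/(c - 39) = 74/(-39 + c))
D(66/72)/(-19128) + 47587/(-46124) = (74/(-39 + 66/72))/(-19128) + 47587/(-46124) = (74/(-39 + 66*(1/72)))*(-1/19128) + 47587*(-1/46124) = (74/(-39 + 11/12))*(-1/19128) - 47587/46124 = (74/(-457/12))*(-1/19128) - 47587/46124 = (74*(-12/457))*(-1/19128) - 47587/46124 = -888/457*(-1/19128) - 47587/46124 = 37/364229 - 47587/46124 = -17330858835/16799698396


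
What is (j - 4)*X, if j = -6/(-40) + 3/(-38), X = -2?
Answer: 1493/190 ≈ 7.8579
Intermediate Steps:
j = 27/380 (j = -6*(-1/40) + 3*(-1/38) = 3/20 - 3/38 = 27/380 ≈ 0.071053)
(j - 4)*X = (27/380 - 4)*(-2) = -1493/380*(-2) = 1493/190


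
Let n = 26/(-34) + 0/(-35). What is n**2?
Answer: 169/289 ≈ 0.58477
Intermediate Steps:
n = -13/17 (n = 26*(-1/34) + 0*(-1/35) = -13/17 + 0 = -13/17 ≈ -0.76471)
n**2 = (-13/17)**2 = 169/289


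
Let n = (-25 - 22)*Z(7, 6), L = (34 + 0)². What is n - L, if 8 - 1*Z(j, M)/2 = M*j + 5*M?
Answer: 4860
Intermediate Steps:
Z(j, M) = 16 - 10*M - 2*M*j (Z(j, M) = 16 - 2*(M*j + 5*M) = 16 - 2*(5*M + M*j) = 16 + (-10*M - 2*M*j) = 16 - 10*M - 2*M*j)
L = 1156 (L = 34² = 1156)
n = 6016 (n = (-25 - 22)*(16 - 10*6 - 2*6*7) = -47*(16 - 60 - 84) = -47*(-128) = 6016)
n - L = 6016 - 1*1156 = 6016 - 1156 = 4860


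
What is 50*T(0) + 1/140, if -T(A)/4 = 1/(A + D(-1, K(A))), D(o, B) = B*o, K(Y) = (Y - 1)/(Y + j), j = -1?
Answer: 28001/140 ≈ 200.01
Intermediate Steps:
K(Y) = 1 (K(Y) = (Y - 1)/(Y - 1) = (-1 + Y)/(-1 + Y) = 1)
T(A) = -4/(-1 + A) (T(A) = -4/(A + 1*(-1)) = -4/(A - 1) = -4/(-1 + A))
50*T(0) + 1/140 = 50*(-4/(-1 + 0)) + 1/140 = 50*(-4/(-1)) + 1/140 = 50*(-4*(-1)) + 1/140 = 50*4 + 1/140 = 200 + 1/140 = 28001/140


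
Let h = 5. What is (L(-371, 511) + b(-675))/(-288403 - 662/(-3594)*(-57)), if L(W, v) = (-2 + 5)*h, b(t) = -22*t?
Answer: -2968045/57586562 ≈ -0.051541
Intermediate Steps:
L(W, v) = 15 (L(W, v) = (-2 + 5)*5 = 3*5 = 15)
(L(-371, 511) + b(-675))/(-288403 - 662/(-3594)*(-57)) = (15 - 22*(-675))/(-288403 - 662/(-3594)*(-57)) = (15 + 14850)/(-288403 - 662*(-1/3594)*(-57)) = 14865/(-288403 + (331/1797)*(-57)) = 14865/(-288403 - 6289/599) = 14865/(-172759686/599) = 14865*(-599/172759686) = -2968045/57586562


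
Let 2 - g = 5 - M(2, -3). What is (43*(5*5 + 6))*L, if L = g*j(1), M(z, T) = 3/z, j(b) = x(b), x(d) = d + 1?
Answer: -3999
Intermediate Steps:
x(d) = 1 + d
j(b) = 1 + b
g = -3/2 (g = 2 - (5 - 3/2) = 2 - 1*7/2 = 2 - 7/2 = -3/2 ≈ -1.5000)
L = -3 (L = -3*(1 + 1)/2 = -3/2*2 = -3)
(43*(5*5 + 6))*L = (43*(5*5 + 6))*(-3) = (43*(25 + 6))*(-3) = (43*31)*(-3) = 1333*(-3) = -3999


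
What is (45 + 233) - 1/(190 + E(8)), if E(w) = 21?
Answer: 58657/211 ≈ 278.00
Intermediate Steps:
(45 + 233) - 1/(190 + E(8)) = (45 + 233) - 1/(190 + 21) = 278 - 1/211 = 58657/211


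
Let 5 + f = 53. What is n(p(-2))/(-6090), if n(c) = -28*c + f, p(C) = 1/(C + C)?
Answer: -11/1218 ≈ -0.0090312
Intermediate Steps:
f = 48 (f = -5 + 53 = 48)
p(C) = 1/(2*C)
n(c) = 48 - 28*c (n(c) = -28*c + 48 = 48 - 28*c)
n(p(-2))/(-6090) = (48 - 14/(-2))/(-6090) = (48 - 14*(-1)/2)*(-1/6090) = (48 - 28*(-¼))*(-1/6090) = (48 + 7)*(-1/6090) = 55*(-1/6090) = -11/1218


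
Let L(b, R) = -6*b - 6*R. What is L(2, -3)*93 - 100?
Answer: 458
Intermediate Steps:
L(b, R) = -6*R - 6*b
L(2, -3)*93 - 100 = (-6*(-3) - 6*2)*93 - 100 = (18 - 12)*93 - 100 = 6*93 - 100 = 558 - 100 = 458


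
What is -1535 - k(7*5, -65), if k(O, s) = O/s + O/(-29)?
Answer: -578037/377 ≈ -1533.3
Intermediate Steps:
k(O, s) = -O/29 + O/s (k(O, s) = O/s + O*(-1/29) = O/s - O/29 = -O/29 + O/s)
-1535 - k(7*5, -65) = -1535 - (-7*5/29 + (7*5)/(-65)) = -1535 - (-1/29*35 + 35*(-1/65)) = -1535 - (-35/29 - 7/13) = -1535 - 1*(-658/377) = -1535 + 658/377 = -578037/377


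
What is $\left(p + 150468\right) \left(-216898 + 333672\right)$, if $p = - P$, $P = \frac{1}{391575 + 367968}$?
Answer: $\frac{13345740343347202}{759543} \approx 1.7571 \cdot 10^{10}$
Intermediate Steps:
$P = \frac{1}{759543} \approx 1.3166 \cdot 10^{-6}$
$p = - \frac{1}{759543}$ ($p = \left(-1\right) \frac{1}{759543} = - \frac{1}{759543} \approx -1.3166 \cdot 10^{-6}$)
$\left(p + 150468\right) \left(-216898 + 333672\right) = \left(- \frac{1}{759543} + 150468\right) \left(-216898 + 333672\right) = \frac{114286916123}{759543} \cdot 116774 = \frac{13345740343347202}{759543}$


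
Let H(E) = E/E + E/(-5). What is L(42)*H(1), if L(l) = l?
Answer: 168/5 ≈ 33.600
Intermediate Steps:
H(E) = 1 - E/5 (H(E) = 1 + E*(-⅕) = 1 - E/5)
L(42)*H(1) = 42*(1 - ⅕*1) = 42*(1 - ⅕) = 42*(⅘) = 168/5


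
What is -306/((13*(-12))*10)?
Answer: 51/260 ≈ 0.19615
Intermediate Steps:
-306/((13*(-12))*10) = -306/((-156*10)) = -306/(-1560) = -306*(-1/1560) = 51/260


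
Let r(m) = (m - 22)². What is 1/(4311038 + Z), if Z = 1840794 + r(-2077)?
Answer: 1/10557633 ≈ 9.4718e-8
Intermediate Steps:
r(m) = (-22 + m)²
Z = 6246595 (Z = 1840794 + (-22 - 2077)² = 1840794 + (-2099)² = 1840794 + 4405801 = 6246595)
1/(4311038 + Z) = 1/(4311038 + 6246595) = 1/10557633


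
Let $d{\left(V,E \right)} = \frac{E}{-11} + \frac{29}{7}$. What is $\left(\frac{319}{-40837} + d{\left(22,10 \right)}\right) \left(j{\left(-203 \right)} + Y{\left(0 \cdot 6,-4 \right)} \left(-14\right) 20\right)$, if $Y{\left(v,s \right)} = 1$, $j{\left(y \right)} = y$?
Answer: $- \frac{699925650}{449207} \approx -1558.1$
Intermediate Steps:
$d{\left(V,E \right)} = \frac{29}{7} - \frac{E}{11}$ ($d{\left(V,E \right)} = E \left(- \frac{1}{11}\right) + 29 \cdot \frac{1}{7} = - \frac{E}{11} + \frac{29}{7} = \frac{29}{7} - \frac{E}{11}$)
$\left(\frac{319}{-40837} + d{\left(22,10 \right)}\right) \left(j{\left(-203 \right)} + Y{\left(0 \cdot 6,-4 \right)} \left(-14\right) 20\right) = \left(\frac{319}{-40837} + \left(\frac{29}{7} - \frac{10}{11}\right)\right) \left(-203 + 1 \left(-14\right) 20\right) = \left(319 \left(- \frac{1}{40837}\right) + \left(\frac{29}{7} - \frac{10}{11}\right)\right) \left(-203 - 280\right) = \left(- \frac{319}{40837} + \frac{249}{77}\right) \left(-203 - 280\right) = \frac{10143850}{3144449} \left(-483\right) = - \frac{699925650}{449207}$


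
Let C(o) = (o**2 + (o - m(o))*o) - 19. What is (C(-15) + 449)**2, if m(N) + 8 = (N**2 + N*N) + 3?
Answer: 57078025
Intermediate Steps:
m(N) = -5 + 2*N**2 (m(N) = -8 + ((N**2 + N*N) + 3) = -8 + ((N**2 + N**2) + 3) = -8 + (2*N**2 + 3) = -8 + (3 + 2*N**2) = -5 + 2*N**2)
C(o) = -19 + o**2 + o*(5 + o - 2*o**2) (C(o) = (o**2 + (o - (-5 + 2*o**2))*o) - 19 = (o**2 + (o + (5 - 2*o**2))*o) - 19 = (o**2 + (5 + o - 2*o**2)*o) - 19 = (o**2 + o*(5 + o - 2*o**2)) - 19 = -19 + o**2 + o*(5 + o - 2*o**2))
(C(-15) + 449)**2 = ((-19 + 2*(-15)**2 - 1*(-15)*(-5 + 2*(-15)**2)) + 449)**2 = ((-19 + 2*225 - 1*(-15)*(-5 + 2*225)) + 449)**2 = ((-19 + 450 - 1*(-15)*(-5 + 450)) + 449)**2 = ((-19 + 450 - 1*(-15)*445) + 449)**2 = ((-19 + 450 + 6675) + 449)**2 = (7106 + 449)**2 = 7555**2 = 57078025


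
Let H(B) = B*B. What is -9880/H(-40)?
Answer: -247/40 ≈ -6.1750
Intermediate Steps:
H(B) = B**2
-9880/H(-40) = -9880/((-40)**2) = -9880/1600 = -9880*1/1600 = -247/40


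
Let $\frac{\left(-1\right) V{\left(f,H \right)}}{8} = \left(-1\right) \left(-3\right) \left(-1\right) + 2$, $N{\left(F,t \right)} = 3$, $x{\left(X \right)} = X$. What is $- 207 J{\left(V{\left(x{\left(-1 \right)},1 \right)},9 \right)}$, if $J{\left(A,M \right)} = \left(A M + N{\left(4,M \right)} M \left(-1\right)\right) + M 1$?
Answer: $-11178$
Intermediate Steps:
$V{\left(f,H \right)} = 8$ ($V{\left(f,H \right)} = - 8 \left(\left(-1\right) \left(-3\right) \left(-1\right) + 2\right) = - 8 \left(3 \left(-1\right) + 2\right) = - 8 \left(-3 + 2\right) = \left(-8\right) \left(-1\right) = 8$)
$J{\left(A,M \right)} = - 2 M + A M$ ($J{\left(A,M \right)} = \left(A M + 3 M \left(-1\right)\right) + M 1 = \left(A M - 3 M\right) + M = \left(- 3 M + A M\right) + M = - 2 M + A M$)
$- 207 J{\left(V{\left(x{\left(-1 \right)},1 \right)},9 \right)} = - 207 \cdot 9 \left(-2 + 8\right) = - 207 \cdot 9 \cdot 6 = \left(-207\right) 54 = -11178$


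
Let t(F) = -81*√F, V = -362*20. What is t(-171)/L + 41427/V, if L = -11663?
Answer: -41427/7240 + 243*I*√19/11663 ≈ -5.722 + 0.090818*I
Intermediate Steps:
V = -7240
t(-171)/L + 41427/V = -243*I*√19/(-11663) + 41427/(-7240) = -243*I*√19*(-1/11663) + 41427*(-1/7240) = -243*I*√19*(-1/11663) - 41427/7240 = 243*I*√19/11663 - 41427/7240 = -41427/7240 + 243*I*√19/11663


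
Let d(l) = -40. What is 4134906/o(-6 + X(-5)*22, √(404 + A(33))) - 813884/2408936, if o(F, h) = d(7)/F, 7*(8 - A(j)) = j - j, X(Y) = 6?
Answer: -19610175726209/1505585 ≈ -1.3025e+7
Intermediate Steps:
A(j) = 8 (A(j) = 8 - (j - j)/7 = 8 - ⅐*0 = 8 + 0 = 8)
o(F, h) = -40/F
4134906/o(-6 + X(-5)*22, √(404 + A(33))) - 813884/2408936 = 4134906/((-40/(-6 + 6*22))) - 813884/2408936 = 4134906/((-40/(-6 + 132))) - 813884*1/2408936 = 4134906/((-40/126)) - 203471/602234 = 4134906/((-40*1/126)) - 203471/602234 = 4134906/(-20/63) - 203471/602234 = 4134906*(-63/20) - 203471/602234 = -130249539/10 - 203471/602234 = -19610175726209/1505585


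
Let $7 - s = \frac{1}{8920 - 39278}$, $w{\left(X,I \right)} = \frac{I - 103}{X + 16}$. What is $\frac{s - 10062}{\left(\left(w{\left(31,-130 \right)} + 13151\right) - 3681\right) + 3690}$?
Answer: $- \frac{14346735383}{18769956746} \approx -0.76435$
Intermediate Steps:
$w{\left(X,I \right)} = \frac{-103 + I}{16 + X}$
$s = \frac{212507}{30358}$ ($s = 7 - \frac{1}{8920 - 39278} = 7 - \frac{1}{-30358} = 7 - - \frac{1}{30358} = 7 + \frac{1}{30358} = \frac{212507}{30358} \approx 7.0$)
$\frac{s - 10062}{\left(\left(w{\left(31,-130 \right)} + 13151\right) - 3681\right) + 3690} = \frac{\frac{212507}{30358} - 10062}{\left(\left(\frac{-103 - 130}{16 + 31} + 13151\right) - 3681\right) + 3690} = - \frac{305249689}{30358 \left(\left(\left(\frac{1}{47} \left(-233\right) + 13151\right) - 3681\right) + 3690\right)} = - \frac{305249689}{30358 \left(\left(\left(- \frac{233}{47} + 13151\right) - 3681\right) + 3690\right)} = - \frac{305249689}{30358 \left(\left(\frac{617864}{47} - 3681\right) + 3690\right)} = - \frac{305249689}{30358 \left(\frac{444857}{47} + 3690\right)} = - \frac{305249689}{30358 \cdot \frac{618287}{47}} = \left(- \frac{305249689}{30358}\right) \frac{47}{618287} = - \frac{14346735383}{18769956746}$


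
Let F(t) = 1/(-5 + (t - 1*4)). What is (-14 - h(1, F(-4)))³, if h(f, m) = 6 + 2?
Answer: -10648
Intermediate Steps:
F(t) = 1/(-9 + t) (F(t) = 1/(-5 + (t - 4)) = 1/(-5 + (-4 + t)) = 1/(-9 + t))
h(f, m) = 8
(-14 - h(1, F(-4)))³ = (-14 - 1*8)³ = (-14 - 8)³ = (-22)³ = -10648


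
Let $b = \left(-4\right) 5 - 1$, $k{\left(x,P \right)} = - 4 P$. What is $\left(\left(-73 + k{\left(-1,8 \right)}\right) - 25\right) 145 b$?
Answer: $395850$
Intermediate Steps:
$b = -21$ ($b = -20 - 1 = -21$)
$\left(\left(-73 + k{\left(-1,8 \right)}\right) - 25\right) 145 b = \left(\left(-73 - 32\right) - 25\right) 145 \left(-21\right) = \left(-105 - 25\right) 145 \left(-21\right) = \left(-130\right) 145 \left(-21\right) = \left(-18850\right) \left(-21\right) = 395850$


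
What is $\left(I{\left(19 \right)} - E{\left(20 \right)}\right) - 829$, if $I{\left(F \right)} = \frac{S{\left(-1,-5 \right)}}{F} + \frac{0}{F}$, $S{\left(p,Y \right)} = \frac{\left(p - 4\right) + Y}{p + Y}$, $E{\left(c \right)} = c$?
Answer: $- \frac{48388}{57} \approx -848.91$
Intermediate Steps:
$S{\left(p,Y \right)} = \frac{-4 + Y + p}{Y + p}$ ($S{\left(p,Y \right)} = \frac{\left(-4 + p\right) + Y}{Y + p} = \frac{-4 + Y + p}{Y + p}$)
$I{\left(F \right)} = \frac{5}{3 F}$ ($I{\left(F \right)} = \frac{\frac{1}{-5 - 1} \left(-4 - 5 - 1\right)}{F} + \frac{0}{F} = \frac{\frac{1}{-6} \left(-10\right)}{F} + 0 = \frac{\left(- \frac{1}{6}\right) \left(-10\right)}{F} + 0 = \frac{5}{3 F} + 0 = \frac{5}{3 F}$)
$\left(I{\left(19 \right)} - E{\left(20 \right)}\right) - 829 = \left(\frac{5}{3 \cdot 19} - 20\right) - 829 = \left(\frac{5}{3} \cdot \frac{1}{19} - 20\right) - 829 = \left(\frac{5}{57} - 20\right) - 829 = - \frac{1135}{57} - 829 = - \frac{48388}{57}$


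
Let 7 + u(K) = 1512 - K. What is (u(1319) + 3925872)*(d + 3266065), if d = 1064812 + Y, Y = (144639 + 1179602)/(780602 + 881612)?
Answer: 14131542887244468651/831107 ≈ 1.7003e+13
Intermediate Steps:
Y = 1324241/1662214 ≈ 0.79667
u(K) = 1505 - K (u(K) = -7 + (1512 - K) = 1505 - K)
d = 1769946738009/1662214 (d = 1064812 + 1324241/1662214 = 1769946738009/1662214 ≈ 1.0648e+6)
(u(1319) + 3925872)*(d + 3266065) = ((1505 - 1*1319) + 3925872)*(1769946738009/1662214 + 3266065) = ((1505 - 1319) + 3925872)*(7198845705919/1662214) = (186 + 3925872)*(7198845705919/1662214) = 3926058*(7198845705919/1662214) = 14131542887244468651/831107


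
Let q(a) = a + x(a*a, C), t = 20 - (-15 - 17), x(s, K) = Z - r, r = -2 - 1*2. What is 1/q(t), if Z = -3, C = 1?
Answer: 1/53 ≈ 0.018868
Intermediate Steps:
r = -4 (r = -2 - 2 = -4)
x(s, K) = 1 (x(s, K) = -3 - 1*(-4) = -3 + 4 = 1)
t = 52 (t = 20 - 1*(-32) = 20 + 32 = 52)
q(a) = 1 + a (q(a) = a + 1 = 1 + a)
1/q(t) = 1/(1 + 52) = 1/53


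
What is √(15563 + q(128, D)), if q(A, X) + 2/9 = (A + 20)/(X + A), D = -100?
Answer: 2*√1716379/21 ≈ 124.77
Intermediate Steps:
q(A, X) = -2/9 + (20 + A)/(A + X) (q(A, X) = -2/9 + (A + 20)/(X + A) = -2/9 + (20 + A)/(A + X))
√(15563 + q(128, D)) = √(15563 + (180 - 2*(-100) + 7*128)/(9*(128 - 100))) = √(15563 + (⅑)*(180 + 200 + 896)/28) = √(15563 + (⅑)*(1/28)*1276) = √(15563 + 319/63) = √(980788/63) = 2*√1716379/21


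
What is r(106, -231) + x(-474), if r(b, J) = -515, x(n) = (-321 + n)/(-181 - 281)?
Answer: -79045/154 ≈ -513.28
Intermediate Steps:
x(n) = 107/154 - n/462 (x(n) = (-321 + n)/(-462) = (-321 + n)*(-1/462) = 107/154 - n/462)
r(106, -231) + x(-474) = -515 + (107/154 - 1/462*(-474)) = -515 + (107/154 + 79/77) = -515 + 265/154 = -79045/154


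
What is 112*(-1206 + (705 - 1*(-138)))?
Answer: -40656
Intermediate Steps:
112*(-1206 + (705 - 1*(-138))) = 112*(-1206 + (705 + 138)) = 112*(-1206 + 843) = 112*(-363) = -40656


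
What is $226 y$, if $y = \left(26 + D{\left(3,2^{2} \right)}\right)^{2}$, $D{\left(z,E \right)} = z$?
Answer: $190066$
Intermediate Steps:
$y = 841$ ($y = \left(26 + 3\right)^{2} = 29^{2} = 841$)
$226 y = 226 \cdot 841 = 190066$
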